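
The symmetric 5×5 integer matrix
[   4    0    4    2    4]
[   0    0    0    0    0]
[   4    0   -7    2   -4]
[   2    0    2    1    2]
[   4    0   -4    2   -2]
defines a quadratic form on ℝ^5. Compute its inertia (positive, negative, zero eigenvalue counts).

Answer: (1, 2, 2)

Derivation:
step 0: pivot 4 → sign +
step 1: pivot -11 → sign −
step 2: pivot -2/11 → sign −
step 3: row/col 3 already zero → sign 0
step 4: row/col 4 already zero → sign 0
signature = (1, 2, 2)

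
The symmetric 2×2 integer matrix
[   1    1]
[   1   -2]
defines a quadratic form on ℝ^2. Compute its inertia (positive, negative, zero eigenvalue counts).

Answer: (1, 1, 0)

Derivation:
step 0: pivot 1 → sign +
step 1: pivot -3 → sign −
signature = (1, 1, 0)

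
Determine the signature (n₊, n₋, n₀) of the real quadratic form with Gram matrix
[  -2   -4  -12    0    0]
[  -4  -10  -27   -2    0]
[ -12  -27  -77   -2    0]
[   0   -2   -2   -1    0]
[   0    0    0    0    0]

step 0: pivot -2 → sign −
step 1: pivot -2 → sign −
step 2: pivot -1/2 → sign −
step 3: pivot 3 → sign +
step 4: row/col 4 already zero → sign 0
signature = (1, 3, 1)

Answer: (1, 3, 1)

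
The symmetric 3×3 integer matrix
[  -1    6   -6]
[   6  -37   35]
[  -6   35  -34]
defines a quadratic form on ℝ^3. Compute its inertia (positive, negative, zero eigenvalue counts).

step 0: pivot -1 → sign −
step 1: pivot -1 → sign −
step 2: pivot 3 → sign +
signature = (1, 2, 0)

Answer: (1, 2, 0)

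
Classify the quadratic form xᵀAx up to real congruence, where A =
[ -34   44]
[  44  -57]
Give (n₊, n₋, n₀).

Answer: (0, 2, 0)

Derivation:
step 0: pivot -34 → sign −
step 1: pivot -1/17 → sign −
signature = (0, 2, 0)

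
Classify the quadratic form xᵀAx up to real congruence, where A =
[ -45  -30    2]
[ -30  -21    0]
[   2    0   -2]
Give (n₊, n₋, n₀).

step 0: pivot -45 → sign −
step 1: pivot -1 → sign −
step 2: pivot -2/15 → sign −
signature = (0, 3, 0)

Answer: (0, 3, 0)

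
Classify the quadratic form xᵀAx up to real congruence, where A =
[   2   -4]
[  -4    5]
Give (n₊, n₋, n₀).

Answer: (1, 1, 0)

Derivation:
step 0: pivot 2 → sign +
step 1: pivot -3 → sign −
signature = (1, 1, 0)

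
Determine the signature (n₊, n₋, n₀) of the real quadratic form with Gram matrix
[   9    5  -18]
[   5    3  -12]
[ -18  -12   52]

Answer: (2, 1, 0)

Derivation:
step 0: pivot 9 → sign +
step 1: pivot 2/9 → sign +
step 2: pivot -2 → sign −
signature = (2, 1, 0)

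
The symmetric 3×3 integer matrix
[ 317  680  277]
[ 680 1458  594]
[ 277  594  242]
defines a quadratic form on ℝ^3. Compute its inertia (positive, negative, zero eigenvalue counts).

step 0: pivot 317 → sign +
step 1: pivot -214/317 → sign −
step 2: pivot 1/107 → sign +
signature = (2, 1, 0)

Answer: (2, 1, 0)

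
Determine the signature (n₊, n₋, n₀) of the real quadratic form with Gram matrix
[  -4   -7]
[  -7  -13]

Answer: (0, 2, 0)

Derivation:
step 0: pivot -4 → sign −
step 1: pivot -3/4 → sign −
signature = (0, 2, 0)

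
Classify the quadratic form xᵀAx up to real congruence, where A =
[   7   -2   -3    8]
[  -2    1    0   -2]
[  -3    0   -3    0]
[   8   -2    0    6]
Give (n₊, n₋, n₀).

step 0: pivot 7 → sign +
step 1: pivot 3/7 → sign +
step 2: pivot -6 → sign −
step 3: pivot -2/3 → sign −
signature = (2, 2, 0)

Answer: (2, 2, 0)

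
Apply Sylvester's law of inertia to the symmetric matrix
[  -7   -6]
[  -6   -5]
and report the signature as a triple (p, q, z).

Answer: (1, 1, 0)

Derivation:
step 0: pivot -7 → sign −
step 1: pivot 1/7 → sign +
signature = (1, 1, 0)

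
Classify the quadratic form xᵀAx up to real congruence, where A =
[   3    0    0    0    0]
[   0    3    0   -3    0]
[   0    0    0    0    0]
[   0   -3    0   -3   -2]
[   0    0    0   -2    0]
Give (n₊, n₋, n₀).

step 0: pivot 3 → sign +
step 1: pivot 3 → sign +
step 2: pivot -6 → sign −
step 3: pivot 2/3 → sign +
step 4: row/col 4 already zero → sign 0
signature = (3, 1, 1)

Answer: (3, 1, 1)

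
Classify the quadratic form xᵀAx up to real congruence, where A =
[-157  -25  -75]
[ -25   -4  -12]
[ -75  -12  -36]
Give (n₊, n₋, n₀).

step 0: pivot -157 → sign −
step 1: pivot -3/157 → sign −
step 2: row/col 2 already zero → sign 0
signature = (0, 2, 1)

Answer: (0, 2, 1)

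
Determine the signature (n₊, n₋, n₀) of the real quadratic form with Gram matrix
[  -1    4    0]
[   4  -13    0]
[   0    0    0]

step 0: pivot -1 → sign −
step 1: pivot 3 → sign +
step 2: row/col 2 already zero → sign 0
signature = (1, 1, 1)

Answer: (1, 1, 1)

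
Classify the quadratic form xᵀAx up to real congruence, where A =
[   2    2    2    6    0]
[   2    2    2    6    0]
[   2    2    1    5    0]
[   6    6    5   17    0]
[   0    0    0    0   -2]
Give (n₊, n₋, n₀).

step 0: pivot 2 → sign +
step 1: pivot -1 → sign −
step 2: pivot -2 → sign −
step 3: row/col 3 already zero → sign 0
step 4: row/col 4 already zero → sign 0
signature = (1, 2, 2)

Answer: (1, 2, 2)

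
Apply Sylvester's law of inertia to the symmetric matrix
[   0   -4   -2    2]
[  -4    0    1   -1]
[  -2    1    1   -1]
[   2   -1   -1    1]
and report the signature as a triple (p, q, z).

step 0: pivot -8 → sign −
step 1: pivot 2 → sign +
step 2: row/col 2 already zero → sign 0
step 3: row/col 3 already zero → sign 0
signature = (1, 1, 2)

Answer: (1, 1, 2)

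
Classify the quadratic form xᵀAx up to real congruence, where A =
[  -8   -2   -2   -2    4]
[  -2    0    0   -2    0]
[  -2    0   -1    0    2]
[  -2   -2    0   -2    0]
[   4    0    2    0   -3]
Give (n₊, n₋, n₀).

Answer: (2, 3, 0)

Derivation:
step 0: pivot -8 → sign −
step 1: pivot 1/2 → sign +
step 2: pivot -1 → sign −
step 3: pivot -2 → sign −
step 4: pivot 1 → sign +
signature = (2, 3, 0)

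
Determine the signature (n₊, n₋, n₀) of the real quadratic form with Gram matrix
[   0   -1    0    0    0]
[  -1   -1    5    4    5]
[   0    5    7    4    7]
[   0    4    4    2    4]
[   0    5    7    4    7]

Answer: (2, 2, 1)

Derivation:
step 0: pivot -1 → sign −
step 1: pivot 1 → sign +
step 2: pivot 7 → sign +
step 3: pivot -2/7 → sign −
step 4: row/col 4 already zero → sign 0
signature = (2, 2, 1)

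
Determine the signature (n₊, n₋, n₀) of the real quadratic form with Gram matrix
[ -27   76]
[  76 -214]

step 0: pivot -27 → sign −
step 1: pivot -2/27 → sign −
signature = (0, 2, 0)

Answer: (0, 2, 0)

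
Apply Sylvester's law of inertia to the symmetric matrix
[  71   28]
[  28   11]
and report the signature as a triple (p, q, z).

step 0: pivot 71 → sign +
step 1: pivot -3/71 → sign −
signature = (1, 1, 0)

Answer: (1, 1, 0)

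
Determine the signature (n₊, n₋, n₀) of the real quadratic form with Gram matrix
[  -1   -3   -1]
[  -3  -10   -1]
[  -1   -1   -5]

step 0: pivot -1 → sign −
step 1: pivot -1 → sign −
step 2: row/col 2 already zero → sign 0
signature = (0, 2, 1)

Answer: (0, 2, 1)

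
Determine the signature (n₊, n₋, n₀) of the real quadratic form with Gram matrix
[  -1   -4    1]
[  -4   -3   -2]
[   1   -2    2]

Answer: (2, 1, 0)

Derivation:
step 0: pivot -1 → sign −
step 1: pivot 13 → sign +
step 2: pivot 3/13 → sign +
signature = (2, 1, 0)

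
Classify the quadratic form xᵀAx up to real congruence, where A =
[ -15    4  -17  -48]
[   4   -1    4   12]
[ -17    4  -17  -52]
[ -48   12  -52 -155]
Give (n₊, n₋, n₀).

step 0: pivot -15 → sign −
step 1: pivot 1/15 → sign +
step 2: pivot -2 → sign −
step 3: pivot -3 → sign −
signature = (1, 3, 0)

Answer: (1, 3, 0)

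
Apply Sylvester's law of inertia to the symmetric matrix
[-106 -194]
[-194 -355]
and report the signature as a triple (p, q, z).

step 0: pivot -106 → sign −
step 1: pivot 3/53 → sign +
signature = (1, 1, 0)

Answer: (1, 1, 0)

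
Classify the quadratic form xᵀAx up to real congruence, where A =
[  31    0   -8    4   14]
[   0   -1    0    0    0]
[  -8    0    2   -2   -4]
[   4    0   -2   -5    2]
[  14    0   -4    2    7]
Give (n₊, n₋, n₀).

step 0: pivot 31 → sign +
step 1: pivot -1 → sign −
step 2: pivot -2/31 → sign −
step 3: pivot 9 → sign +
step 4: pivot -1 → sign −
signature = (2, 3, 0)

Answer: (2, 3, 0)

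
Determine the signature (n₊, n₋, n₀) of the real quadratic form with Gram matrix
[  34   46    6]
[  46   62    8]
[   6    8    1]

step 0: pivot 34 → sign +
step 1: pivot -4/17 → sign −
step 2: row/col 2 already zero → sign 0
signature = (1, 1, 1)

Answer: (1, 1, 1)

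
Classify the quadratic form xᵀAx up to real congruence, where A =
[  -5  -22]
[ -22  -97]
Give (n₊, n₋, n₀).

Answer: (0, 2, 0)

Derivation:
step 0: pivot -5 → sign −
step 1: pivot -1/5 → sign −
signature = (0, 2, 0)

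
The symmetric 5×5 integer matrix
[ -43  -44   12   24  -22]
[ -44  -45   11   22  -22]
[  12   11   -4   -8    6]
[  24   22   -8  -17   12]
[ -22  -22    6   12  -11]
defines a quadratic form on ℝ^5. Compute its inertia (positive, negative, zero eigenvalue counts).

Answer: (2, 3, 0)

Derivation:
step 0: pivot -43 → sign −
step 1: pivot 1/43 → sign +
step 2: pivot -71 → sign −
step 3: pivot -1 → sign −
step 4: pivot 3/71 → sign +
signature = (2, 3, 0)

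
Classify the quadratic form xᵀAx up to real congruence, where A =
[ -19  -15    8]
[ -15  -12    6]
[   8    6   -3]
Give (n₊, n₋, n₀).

step 0: pivot -19 → sign −
step 1: pivot -3/19 → sign −
step 2: pivot 1 → sign +
signature = (1, 2, 0)

Answer: (1, 2, 0)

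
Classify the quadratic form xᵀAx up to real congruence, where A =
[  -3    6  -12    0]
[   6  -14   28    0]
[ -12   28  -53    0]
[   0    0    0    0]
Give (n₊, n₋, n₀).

step 0: pivot -3 → sign −
step 1: pivot -2 → sign −
step 2: pivot 3 → sign +
step 3: row/col 3 already zero → sign 0
signature = (1, 2, 1)

Answer: (1, 2, 1)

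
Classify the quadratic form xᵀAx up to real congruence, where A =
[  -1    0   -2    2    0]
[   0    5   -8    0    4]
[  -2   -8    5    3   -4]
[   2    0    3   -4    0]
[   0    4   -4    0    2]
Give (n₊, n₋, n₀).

Answer: (2, 3, 0)

Derivation:
step 0: pivot -1 → sign −
step 1: pivot 5 → sign +
step 2: pivot -19/5 → sign −
step 3: pivot 5/19 → sign +
step 4: pivot -6/5 → sign −
signature = (2, 3, 0)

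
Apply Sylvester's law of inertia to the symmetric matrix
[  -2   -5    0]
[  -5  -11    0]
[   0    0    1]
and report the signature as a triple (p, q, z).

step 0: pivot -2 → sign −
step 1: pivot 3/2 → sign +
step 2: pivot 1 → sign +
signature = (2, 1, 0)

Answer: (2, 1, 0)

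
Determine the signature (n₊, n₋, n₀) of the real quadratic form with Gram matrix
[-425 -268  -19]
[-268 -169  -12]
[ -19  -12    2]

step 0: pivot -425 → sign −
step 1: pivot -1/425 → sign −
step 2: pivot 3 → sign +
signature = (1, 2, 0)

Answer: (1, 2, 0)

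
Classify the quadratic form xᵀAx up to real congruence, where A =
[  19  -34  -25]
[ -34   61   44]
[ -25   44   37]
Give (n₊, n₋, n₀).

Answer: (3, 0, 0)

Derivation:
step 0: pivot 19 → sign +
step 1: pivot 3/19 → sign +
step 2: pivot 2/3 → sign +
signature = (3, 0, 0)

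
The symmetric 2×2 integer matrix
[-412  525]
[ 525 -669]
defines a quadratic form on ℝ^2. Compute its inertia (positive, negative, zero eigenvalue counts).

Answer: (0, 2, 0)

Derivation:
step 0: pivot -412 → sign −
step 1: pivot -3/412 → sign −
signature = (0, 2, 0)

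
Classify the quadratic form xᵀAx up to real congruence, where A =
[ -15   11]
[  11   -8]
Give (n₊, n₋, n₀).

step 0: pivot -15 → sign −
step 1: pivot 1/15 → sign +
signature = (1, 1, 0)

Answer: (1, 1, 0)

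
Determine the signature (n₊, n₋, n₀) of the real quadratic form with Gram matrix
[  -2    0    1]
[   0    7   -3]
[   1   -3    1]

step 0: pivot -2 → sign −
step 1: pivot 7 → sign +
step 2: pivot 3/14 → sign +
signature = (2, 1, 0)

Answer: (2, 1, 0)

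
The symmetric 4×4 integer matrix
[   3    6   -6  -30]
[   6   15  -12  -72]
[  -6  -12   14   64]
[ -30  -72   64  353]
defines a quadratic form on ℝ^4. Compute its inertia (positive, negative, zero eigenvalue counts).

Answer: (3, 1, 0)

Derivation:
step 0: pivot 3 → sign +
step 1: pivot 3 → sign +
step 2: pivot 2 → sign +
step 3: pivot -3 → sign −
signature = (3, 1, 0)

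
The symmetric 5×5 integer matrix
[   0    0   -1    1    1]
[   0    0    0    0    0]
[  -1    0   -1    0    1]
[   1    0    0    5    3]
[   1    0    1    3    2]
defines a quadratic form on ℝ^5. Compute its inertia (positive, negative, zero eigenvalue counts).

Answer: (3, 1, 1)

Derivation:
step 0: pivot -1 → sign −
step 1: pivot 1 → sign +
step 2: pivot 4 → sign +
step 3: pivot 3/4 → sign +
step 4: row/col 4 already zero → sign 0
signature = (3, 1, 1)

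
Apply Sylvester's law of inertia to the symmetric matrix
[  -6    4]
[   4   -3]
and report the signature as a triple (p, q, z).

Answer: (0, 2, 0)

Derivation:
step 0: pivot -6 → sign −
step 1: pivot -1/3 → sign −
signature = (0, 2, 0)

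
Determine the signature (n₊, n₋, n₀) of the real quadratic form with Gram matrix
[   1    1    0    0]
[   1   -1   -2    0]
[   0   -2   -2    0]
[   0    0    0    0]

Answer: (1, 1, 2)

Derivation:
step 0: pivot 1 → sign +
step 1: pivot -2 → sign −
step 2: row/col 2 already zero → sign 0
step 3: row/col 3 already zero → sign 0
signature = (1, 1, 2)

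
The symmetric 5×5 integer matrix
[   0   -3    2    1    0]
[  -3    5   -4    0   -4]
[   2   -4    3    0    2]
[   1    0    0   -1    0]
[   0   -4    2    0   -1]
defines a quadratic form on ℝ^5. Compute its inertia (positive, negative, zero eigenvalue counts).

Answer: (2, 2, 1)

Derivation:
step 0: pivot 5 → sign +
step 1: pivot -9/5 → sign −
step 2: pivot -1/9 → sign −
step 3: pivot 3 → sign +
step 4: row/col 4 already zero → sign 0
signature = (2, 2, 1)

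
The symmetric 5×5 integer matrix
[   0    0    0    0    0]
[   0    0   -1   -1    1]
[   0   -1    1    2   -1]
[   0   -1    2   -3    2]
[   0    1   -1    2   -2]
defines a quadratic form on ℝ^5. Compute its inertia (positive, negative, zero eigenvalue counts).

Answer: (1, 3, 1)

Derivation:
step 0: pivot 1 → sign +
step 1: pivot -1 → sign −
step 2: pivot -6 → sign −
step 3: pivot -1/3 → sign −
step 4: row/col 4 already zero → sign 0
signature = (1, 3, 1)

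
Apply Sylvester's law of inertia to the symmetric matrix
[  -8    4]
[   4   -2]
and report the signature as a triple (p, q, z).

step 0: pivot -8 → sign −
step 1: row/col 1 already zero → sign 0
signature = (0, 1, 1)

Answer: (0, 1, 1)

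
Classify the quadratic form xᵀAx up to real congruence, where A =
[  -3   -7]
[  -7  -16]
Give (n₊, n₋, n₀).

step 0: pivot -3 → sign −
step 1: pivot 1/3 → sign +
signature = (1, 1, 0)

Answer: (1, 1, 0)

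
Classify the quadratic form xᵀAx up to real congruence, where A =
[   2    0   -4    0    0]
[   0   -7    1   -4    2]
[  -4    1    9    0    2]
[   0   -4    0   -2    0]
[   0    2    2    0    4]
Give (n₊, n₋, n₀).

Answer: (2, 1, 2)

Derivation:
step 0: pivot 2 → sign +
step 1: pivot -7 → sign −
step 2: pivot 8/7 → sign +
step 3: row/col 3 already zero → sign 0
step 4: row/col 4 already zero → sign 0
signature = (2, 1, 2)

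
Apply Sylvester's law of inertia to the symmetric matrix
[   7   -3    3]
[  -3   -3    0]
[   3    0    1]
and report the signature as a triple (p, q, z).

step 0: pivot 7 → sign +
step 1: pivot -30/7 → sign −
step 2: pivot 1/10 → sign +
signature = (2, 1, 0)

Answer: (2, 1, 0)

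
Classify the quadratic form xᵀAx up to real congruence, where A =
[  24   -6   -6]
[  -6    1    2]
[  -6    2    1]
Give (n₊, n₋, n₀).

step 0: pivot 24 → sign +
step 1: pivot -1/2 → sign −
step 2: row/col 2 already zero → sign 0
signature = (1, 1, 1)

Answer: (1, 1, 1)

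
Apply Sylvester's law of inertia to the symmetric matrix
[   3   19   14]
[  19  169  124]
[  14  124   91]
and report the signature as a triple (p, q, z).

Answer: (3, 0, 0)

Derivation:
step 0: pivot 3 → sign +
step 1: pivot 146/3 → sign +
step 2: pivot 1/73 → sign +
signature = (3, 0, 0)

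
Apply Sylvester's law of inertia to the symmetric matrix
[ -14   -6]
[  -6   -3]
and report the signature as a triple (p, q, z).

Answer: (0, 2, 0)

Derivation:
step 0: pivot -14 → sign −
step 1: pivot -3/7 → sign −
signature = (0, 2, 0)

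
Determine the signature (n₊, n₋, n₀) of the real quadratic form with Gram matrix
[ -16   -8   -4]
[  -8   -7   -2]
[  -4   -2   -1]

step 0: pivot -16 → sign −
step 1: pivot -3 → sign −
step 2: row/col 2 already zero → sign 0
signature = (0, 2, 1)

Answer: (0, 2, 1)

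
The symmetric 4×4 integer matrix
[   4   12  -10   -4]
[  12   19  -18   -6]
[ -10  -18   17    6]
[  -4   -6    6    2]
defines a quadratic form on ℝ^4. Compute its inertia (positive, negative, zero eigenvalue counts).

Answer: (2, 1, 1)

Derivation:
step 0: pivot 4 → sign +
step 1: pivot -17 → sign −
step 2: pivot 8/17 → sign +
step 3: row/col 3 already zero → sign 0
signature = (2, 1, 1)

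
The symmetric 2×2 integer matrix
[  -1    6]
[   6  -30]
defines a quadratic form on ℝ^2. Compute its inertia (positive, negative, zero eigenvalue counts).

Answer: (1, 1, 0)

Derivation:
step 0: pivot -1 → sign −
step 1: pivot 6 → sign +
signature = (1, 1, 0)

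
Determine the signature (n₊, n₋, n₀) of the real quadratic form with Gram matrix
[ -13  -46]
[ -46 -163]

step 0: pivot -13 → sign −
step 1: pivot -3/13 → sign −
signature = (0, 2, 0)

Answer: (0, 2, 0)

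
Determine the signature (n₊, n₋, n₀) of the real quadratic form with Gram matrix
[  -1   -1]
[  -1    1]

Answer: (1, 1, 0)

Derivation:
step 0: pivot -1 → sign −
step 1: pivot 2 → sign +
signature = (1, 1, 0)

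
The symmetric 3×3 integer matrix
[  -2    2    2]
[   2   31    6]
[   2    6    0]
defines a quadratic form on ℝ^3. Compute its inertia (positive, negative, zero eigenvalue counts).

step 0: pivot -2 → sign −
step 1: pivot 33 → sign +
step 2: pivot 2/33 → sign +
signature = (2, 1, 0)

Answer: (2, 1, 0)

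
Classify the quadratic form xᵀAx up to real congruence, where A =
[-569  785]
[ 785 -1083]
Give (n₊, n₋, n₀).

Answer: (0, 2, 0)

Derivation:
step 0: pivot -569 → sign −
step 1: pivot -2/569 → sign −
signature = (0, 2, 0)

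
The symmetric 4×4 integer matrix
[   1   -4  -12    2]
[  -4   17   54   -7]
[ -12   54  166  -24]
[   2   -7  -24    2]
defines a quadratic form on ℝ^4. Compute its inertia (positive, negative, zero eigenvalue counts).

step 0: pivot 1 → sign +
step 1: pivot 1 → sign +
step 2: pivot -14 → sign −
step 3: pivot -3/7 → sign −
signature = (2, 2, 0)

Answer: (2, 2, 0)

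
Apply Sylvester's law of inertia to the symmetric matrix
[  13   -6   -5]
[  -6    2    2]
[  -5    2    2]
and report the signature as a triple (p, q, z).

Answer: (2, 1, 0)

Derivation:
step 0: pivot 13 → sign +
step 1: pivot -10/13 → sign −
step 2: pivot 1/5 → sign +
signature = (2, 1, 0)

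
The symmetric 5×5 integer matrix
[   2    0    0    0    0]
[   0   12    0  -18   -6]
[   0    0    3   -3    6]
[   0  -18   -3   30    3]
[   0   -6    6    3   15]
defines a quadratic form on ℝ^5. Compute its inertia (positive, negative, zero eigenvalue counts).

Answer: (3, 0, 2)

Derivation:
step 0: pivot 2 → sign +
step 1: pivot 12 → sign +
step 2: pivot 3 → sign +
step 3: row/col 3 already zero → sign 0
step 4: row/col 4 already zero → sign 0
signature = (3, 0, 2)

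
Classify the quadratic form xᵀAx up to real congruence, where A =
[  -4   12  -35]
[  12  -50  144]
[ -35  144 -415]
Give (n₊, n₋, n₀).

Answer: (0, 3, 0)

Derivation:
step 0: pivot -4 → sign −
step 1: pivot -14 → sign −
step 2: pivot -3/28 → sign −
signature = (0, 3, 0)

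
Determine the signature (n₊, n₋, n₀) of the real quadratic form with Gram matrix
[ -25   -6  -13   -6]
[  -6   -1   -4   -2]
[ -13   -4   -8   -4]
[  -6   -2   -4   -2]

Answer: (2, 2, 0)

Derivation:
step 0: pivot -25 → sign −
step 1: pivot 11/25 → sign +
step 2: pivot -3 → sign −
step 3: pivot 2/33 → sign +
signature = (2, 2, 0)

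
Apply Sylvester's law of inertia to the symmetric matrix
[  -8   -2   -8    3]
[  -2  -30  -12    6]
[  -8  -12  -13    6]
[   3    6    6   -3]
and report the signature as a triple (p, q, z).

Answer: (0, 4, 0)

Derivation:
step 0: pivot -8 → sign −
step 1: pivot -59/2 → sign −
step 2: pivot -95/59 → sign −
step 3: pivot -3/190 → sign −
signature = (0, 4, 0)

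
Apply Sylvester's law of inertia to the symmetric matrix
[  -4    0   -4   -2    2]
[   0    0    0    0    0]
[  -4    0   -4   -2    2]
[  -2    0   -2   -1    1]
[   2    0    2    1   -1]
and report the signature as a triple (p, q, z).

Answer: (0, 1, 4)

Derivation:
step 0: pivot -4 → sign −
step 1: row/col 1 already zero → sign 0
step 2: row/col 2 already zero → sign 0
step 3: row/col 3 already zero → sign 0
step 4: row/col 4 already zero → sign 0
signature = (0, 1, 4)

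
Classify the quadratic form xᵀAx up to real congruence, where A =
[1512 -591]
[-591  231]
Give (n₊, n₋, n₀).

step 0: pivot 1512 → sign +
step 1: pivot -1/168 → sign −
signature = (1, 1, 0)

Answer: (1, 1, 0)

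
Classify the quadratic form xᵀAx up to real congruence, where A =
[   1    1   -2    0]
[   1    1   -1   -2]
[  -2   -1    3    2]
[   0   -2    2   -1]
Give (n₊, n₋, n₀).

step 0: pivot 1 → sign +
step 1: pivot -1 → sign −
step 2: pivot 1 → sign +
step 3: pivot 3 → sign +
signature = (3, 1, 0)

Answer: (3, 1, 0)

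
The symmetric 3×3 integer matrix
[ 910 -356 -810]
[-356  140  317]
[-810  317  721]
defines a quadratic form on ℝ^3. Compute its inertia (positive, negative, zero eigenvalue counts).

Answer: (2, 1, 0)

Derivation:
step 0: pivot 910 → sign +
step 1: pivot 332/455 → sign +
step 2: pivot -3/332 → sign −
signature = (2, 1, 0)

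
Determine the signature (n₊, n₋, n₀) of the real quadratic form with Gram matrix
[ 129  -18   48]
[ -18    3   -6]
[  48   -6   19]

step 0: pivot 129 → sign +
step 1: pivot 21/43 → sign +
step 2: pivot 1/7 → sign +
signature = (3, 0, 0)

Answer: (3, 0, 0)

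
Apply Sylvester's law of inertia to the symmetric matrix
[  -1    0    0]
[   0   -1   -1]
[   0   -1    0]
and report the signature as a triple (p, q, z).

step 0: pivot -1 → sign −
step 1: pivot -1 → sign −
step 2: pivot 1 → sign +
signature = (1, 2, 0)

Answer: (1, 2, 0)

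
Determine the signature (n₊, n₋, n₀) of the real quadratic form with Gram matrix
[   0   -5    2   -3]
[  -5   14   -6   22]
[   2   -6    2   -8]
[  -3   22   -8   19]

Answer: (1, 3, 0)

Derivation:
step 0: pivot 14 → sign +
step 1: pivot -25/14 → sign −
step 2: pivot -14/25 → sign −
step 3: pivot -3/7 → sign −
signature = (1, 3, 0)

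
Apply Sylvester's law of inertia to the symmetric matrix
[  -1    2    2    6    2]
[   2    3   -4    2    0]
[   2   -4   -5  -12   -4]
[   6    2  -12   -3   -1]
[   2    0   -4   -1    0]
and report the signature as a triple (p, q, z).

step 0: pivot -1 → sign −
step 1: pivot 7 → sign +
step 2: pivot -1 → sign −
step 3: pivot 5 → sign +
step 4: pivot -3/35 → sign −
signature = (2, 3, 0)

Answer: (2, 3, 0)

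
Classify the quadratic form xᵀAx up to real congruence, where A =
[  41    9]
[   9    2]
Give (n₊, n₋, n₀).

Answer: (2, 0, 0)

Derivation:
step 0: pivot 41 → sign +
step 1: pivot 1/41 → sign +
signature = (2, 0, 0)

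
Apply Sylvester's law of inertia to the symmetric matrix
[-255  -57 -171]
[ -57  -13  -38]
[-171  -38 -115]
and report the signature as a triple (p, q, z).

Answer: (0, 3, 0)

Derivation:
step 0: pivot -255 → sign −
step 1: pivot -22/85 → sign −
step 2: pivot -3/22 → sign −
signature = (0, 3, 0)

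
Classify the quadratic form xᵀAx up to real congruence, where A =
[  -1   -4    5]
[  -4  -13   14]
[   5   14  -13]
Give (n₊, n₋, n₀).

Answer: (1, 1, 1)

Derivation:
step 0: pivot -1 → sign −
step 1: pivot 3 → sign +
step 2: row/col 2 already zero → sign 0
signature = (1, 1, 1)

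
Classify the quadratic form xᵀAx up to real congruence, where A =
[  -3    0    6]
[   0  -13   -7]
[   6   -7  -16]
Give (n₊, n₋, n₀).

step 0: pivot -3 → sign −
step 1: pivot -13 → sign −
step 2: pivot -3/13 → sign −
signature = (0, 3, 0)

Answer: (0, 3, 0)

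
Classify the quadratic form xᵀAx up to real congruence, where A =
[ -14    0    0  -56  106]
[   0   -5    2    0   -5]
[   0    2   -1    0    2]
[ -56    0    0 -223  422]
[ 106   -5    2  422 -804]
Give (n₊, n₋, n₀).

step 0: pivot -14 → sign −
step 1: pivot -5 → sign −
step 2: pivot -1/5 → sign −
step 3: pivot 1 → sign +
step 4: pivot -3/7 → sign −
signature = (1, 4, 0)

Answer: (1, 4, 0)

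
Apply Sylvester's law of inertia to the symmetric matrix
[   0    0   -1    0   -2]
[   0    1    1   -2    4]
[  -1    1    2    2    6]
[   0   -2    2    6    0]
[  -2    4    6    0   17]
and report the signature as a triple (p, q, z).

Answer: (3, 2, 0)

Derivation:
step 0: pivot 1 → sign +
step 1: pivot 1 → sign +
step 2: pivot -1 → sign −
step 3: pivot 2 → sign +
step 4: pivot -3 → sign −
signature = (3, 2, 0)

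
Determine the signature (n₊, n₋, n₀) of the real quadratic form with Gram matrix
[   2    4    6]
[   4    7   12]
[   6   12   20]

Answer: (2, 1, 0)

Derivation:
step 0: pivot 2 → sign +
step 1: pivot -1 → sign −
step 2: pivot 2 → sign +
signature = (2, 1, 0)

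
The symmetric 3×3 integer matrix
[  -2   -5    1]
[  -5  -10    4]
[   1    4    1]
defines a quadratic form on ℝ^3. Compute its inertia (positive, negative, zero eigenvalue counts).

Answer: (2, 1, 0)

Derivation:
step 0: pivot -2 → sign −
step 1: pivot 5/2 → sign +
step 2: pivot 3/5 → sign +
signature = (2, 1, 0)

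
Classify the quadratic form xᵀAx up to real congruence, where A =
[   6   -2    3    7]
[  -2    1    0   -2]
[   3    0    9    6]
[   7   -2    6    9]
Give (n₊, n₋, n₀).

Answer: (3, 0, 1)

Derivation:
step 0: pivot 6 → sign +
step 1: pivot 1/3 → sign +
step 2: pivot 9/2 → sign +
step 3: row/col 3 already zero → sign 0
signature = (3, 0, 1)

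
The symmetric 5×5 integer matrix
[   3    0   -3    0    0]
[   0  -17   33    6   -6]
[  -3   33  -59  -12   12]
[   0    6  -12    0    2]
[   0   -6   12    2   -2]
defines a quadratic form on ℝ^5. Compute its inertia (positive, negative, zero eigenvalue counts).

step 0: pivot 3 → sign +
step 1: pivot -17 → sign −
step 2: pivot 35/17 → sign +
step 3: pivot 72/35 → sign +
step 4: pivot 1/18 → sign +
signature = (4, 1, 0)

Answer: (4, 1, 0)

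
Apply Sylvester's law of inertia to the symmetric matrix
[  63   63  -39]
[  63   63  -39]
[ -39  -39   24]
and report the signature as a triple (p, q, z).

step 0: pivot 63 → sign +
step 1: pivot -1/7 → sign −
step 2: row/col 2 already zero → sign 0
signature = (1, 1, 1)

Answer: (1, 1, 1)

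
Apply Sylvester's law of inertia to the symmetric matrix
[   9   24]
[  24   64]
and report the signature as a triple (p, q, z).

Answer: (1, 0, 1)

Derivation:
step 0: pivot 9 → sign +
step 1: row/col 1 already zero → sign 0
signature = (1, 0, 1)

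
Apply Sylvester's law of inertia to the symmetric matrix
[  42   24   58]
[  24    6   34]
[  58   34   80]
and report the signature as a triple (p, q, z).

step 0: pivot 42 → sign +
step 1: pivot -54/7 → sign −
step 2: row/col 2 already zero → sign 0
signature = (1, 1, 1)

Answer: (1, 1, 1)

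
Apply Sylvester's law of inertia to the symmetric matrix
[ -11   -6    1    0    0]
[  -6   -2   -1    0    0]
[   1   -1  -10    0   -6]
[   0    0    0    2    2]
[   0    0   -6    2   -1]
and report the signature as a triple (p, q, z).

step 0: pivot -11 → sign −
step 1: pivot 14/11 → sign +
step 2: pivot -165/14 → sign −
step 3: pivot 2 → sign +
step 4: pivot 3/55 → sign +
signature = (3, 2, 0)

Answer: (3, 2, 0)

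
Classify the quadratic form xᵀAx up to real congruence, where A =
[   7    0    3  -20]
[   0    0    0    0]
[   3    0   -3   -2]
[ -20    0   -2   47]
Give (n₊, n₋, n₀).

Answer: (1, 2, 1)

Derivation:
step 0: pivot 7 → sign +
step 1: pivot -30/7 → sign −
step 2: pivot -1/15 → sign −
step 3: row/col 3 already zero → sign 0
signature = (1, 2, 1)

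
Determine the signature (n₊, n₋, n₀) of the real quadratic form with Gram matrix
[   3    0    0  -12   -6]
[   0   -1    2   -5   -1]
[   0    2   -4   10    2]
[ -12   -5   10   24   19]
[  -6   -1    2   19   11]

Answer: (2, 1, 2)

Derivation:
step 0: pivot 3 → sign +
step 1: pivot -1 → sign −
step 2: pivot 1 → sign +
step 3: row/col 3 already zero → sign 0
step 4: row/col 4 already zero → sign 0
signature = (2, 1, 2)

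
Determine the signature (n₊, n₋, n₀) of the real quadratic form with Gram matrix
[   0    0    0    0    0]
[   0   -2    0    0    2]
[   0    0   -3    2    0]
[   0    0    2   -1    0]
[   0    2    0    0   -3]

step 0: pivot -2 → sign −
step 1: pivot -3 → sign −
step 2: pivot 1/3 → sign +
step 3: pivot -1 → sign −
step 4: row/col 4 already zero → sign 0
signature = (1, 3, 1)

Answer: (1, 3, 1)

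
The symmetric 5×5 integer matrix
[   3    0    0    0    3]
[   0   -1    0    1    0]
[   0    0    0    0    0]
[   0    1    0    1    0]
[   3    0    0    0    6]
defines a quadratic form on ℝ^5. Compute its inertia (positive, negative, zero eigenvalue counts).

step 0: pivot 3 → sign +
step 1: pivot -1 → sign −
step 2: pivot 2 → sign +
step 3: pivot 3 → sign +
step 4: row/col 4 already zero → sign 0
signature = (3, 1, 1)

Answer: (3, 1, 1)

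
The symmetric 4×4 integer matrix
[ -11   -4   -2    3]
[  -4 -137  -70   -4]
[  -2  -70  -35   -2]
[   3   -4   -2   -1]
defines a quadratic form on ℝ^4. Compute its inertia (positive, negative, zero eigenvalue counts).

step 0: pivot -11 → sign −
step 1: pivot -1491/11 → sign −
step 2: pivot 381/497 → sign +
step 3: pivot 2/381 → sign +
signature = (2, 2, 0)

Answer: (2, 2, 0)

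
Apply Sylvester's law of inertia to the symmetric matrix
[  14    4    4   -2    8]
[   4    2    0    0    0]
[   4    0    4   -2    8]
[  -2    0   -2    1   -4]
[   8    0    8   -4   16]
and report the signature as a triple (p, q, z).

Answer: (3, 0, 2)

Derivation:
step 0: pivot 14 → sign +
step 1: pivot 6/7 → sign +
step 2: pivot 4/3 → sign +
step 3: row/col 3 already zero → sign 0
step 4: row/col 4 already zero → sign 0
signature = (3, 0, 2)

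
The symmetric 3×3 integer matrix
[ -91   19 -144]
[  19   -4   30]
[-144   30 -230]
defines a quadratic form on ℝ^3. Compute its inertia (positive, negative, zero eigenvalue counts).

Answer: (0, 3, 0)

Derivation:
step 0: pivot -91 → sign −
step 1: pivot -3/91 → sign −
step 2: pivot -2 → sign −
signature = (0, 3, 0)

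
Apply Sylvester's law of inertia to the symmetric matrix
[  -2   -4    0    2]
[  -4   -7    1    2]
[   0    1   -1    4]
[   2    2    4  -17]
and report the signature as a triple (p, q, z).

Answer: (1, 3, 0)

Derivation:
step 0: pivot -2 → sign −
step 1: pivot 1 → sign +
step 2: pivot -2 → sign −
step 3: pivot -1 → sign −
signature = (1, 3, 0)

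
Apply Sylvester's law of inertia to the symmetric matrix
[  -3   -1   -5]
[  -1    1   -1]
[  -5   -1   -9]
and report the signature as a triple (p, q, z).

step 0: pivot -3 → sign −
step 1: pivot 4/3 → sign +
step 2: pivot -1 → sign −
signature = (1, 2, 0)

Answer: (1, 2, 0)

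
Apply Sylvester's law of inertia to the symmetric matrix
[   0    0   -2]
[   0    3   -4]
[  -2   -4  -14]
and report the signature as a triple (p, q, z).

step 0: pivot 3 → sign +
step 1: pivot -58/3 → sign −
step 2: pivot 6/29 → sign +
signature = (2, 1, 0)

Answer: (2, 1, 0)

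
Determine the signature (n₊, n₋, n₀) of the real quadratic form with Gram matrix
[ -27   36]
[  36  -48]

Answer: (0, 1, 1)

Derivation:
step 0: pivot -27 → sign −
step 1: row/col 1 already zero → sign 0
signature = (0, 1, 1)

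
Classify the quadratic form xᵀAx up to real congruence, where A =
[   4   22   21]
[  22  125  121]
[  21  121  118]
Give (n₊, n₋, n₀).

step 0: pivot 4 → sign +
step 1: pivot 4 → sign +
step 2: pivot 3/16 → sign +
signature = (3, 0, 0)

Answer: (3, 0, 0)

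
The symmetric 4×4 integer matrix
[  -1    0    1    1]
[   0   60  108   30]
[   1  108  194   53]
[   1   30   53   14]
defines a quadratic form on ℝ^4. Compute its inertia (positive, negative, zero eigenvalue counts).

Answer: (2, 1, 1)

Derivation:
step 0: pivot -1 → sign −
step 1: pivot 60 → sign +
step 2: pivot 3/5 → sign +
step 3: row/col 3 already zero → sign 0
signature = (2, 1, 1)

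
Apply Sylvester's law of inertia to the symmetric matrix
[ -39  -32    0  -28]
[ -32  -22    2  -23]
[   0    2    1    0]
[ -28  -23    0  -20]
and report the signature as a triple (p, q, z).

Answer: (3, 1, 0)

Derivation:
step 0: pivot -39 → sign −
step 1: pivot 166/39 → sign +
step 2: pivot 5/83 → sign +
step 3: pivot 1/10 → sign +
signature = (3, 1, 0)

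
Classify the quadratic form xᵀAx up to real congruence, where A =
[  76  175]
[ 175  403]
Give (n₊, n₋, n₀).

Answer: (2, 0, 0)

Derivation:
step 0: pivot 76 → sign +
step 1: pivot 3/76 → sign +
signature = (2, 0, 0)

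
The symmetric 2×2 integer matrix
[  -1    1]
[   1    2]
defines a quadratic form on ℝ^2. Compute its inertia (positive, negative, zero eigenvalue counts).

Answer: (1, 1, 0)

Derivation:
step 0: pivot -1 → sign −
step 1: pivot 3 → sign +
signature = (1, 1, 0)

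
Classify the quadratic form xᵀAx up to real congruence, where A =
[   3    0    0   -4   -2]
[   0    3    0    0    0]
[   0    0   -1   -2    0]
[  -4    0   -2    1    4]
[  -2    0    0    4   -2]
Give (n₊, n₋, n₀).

step 0: pivot 3 → sign +
step 1: pivot 3 → sign +
step 2: pivot -1 → sign −
step 3: pivot -1/3 → sign −
step 4: pivot 2 → sign +
signature = (3, 2, 0)

Answer: (3, 2, 0)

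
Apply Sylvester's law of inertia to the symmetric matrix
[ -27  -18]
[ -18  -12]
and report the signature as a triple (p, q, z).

Answer: (0, 1, 1)

Derivation:
step 0: pivot -27 → sign −
step 1: row/col 1 already zero → sign 0
signature = (0, 1, 1)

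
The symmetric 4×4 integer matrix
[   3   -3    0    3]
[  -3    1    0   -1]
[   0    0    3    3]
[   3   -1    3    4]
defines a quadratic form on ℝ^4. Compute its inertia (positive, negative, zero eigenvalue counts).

Answer: (2, 1, 1)

Derivation:
step 0: pivot 3 → sign +
step 1: pivot -2 → sign −
step 2: pivot 3 → sign +
step 3: row/col 3 already zero → sign 0
signature = (2, 1, 1)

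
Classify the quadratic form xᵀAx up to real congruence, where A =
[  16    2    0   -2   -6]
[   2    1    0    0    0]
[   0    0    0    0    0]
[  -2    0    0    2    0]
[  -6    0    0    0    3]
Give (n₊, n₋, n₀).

Answer: (3, 1, 1)

Derivation:
step 0: pivot 16 → sign +
step 1: pivot 3/4 → sign +
step 2: pivot 5/3 → sign +
step 3: pivot -3/5 → sign −
step 4: row/col 4 already zero → sign 0
signature = (3, 1, 1)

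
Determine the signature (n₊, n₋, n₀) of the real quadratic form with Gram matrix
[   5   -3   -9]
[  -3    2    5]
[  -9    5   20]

step 0: pivot 5 → sign +
step 1: pivot 1/5 → sign +
step 2: pivot 3 → sign +
signature = (3, 0, 0)

Answer: (3, 0, 0)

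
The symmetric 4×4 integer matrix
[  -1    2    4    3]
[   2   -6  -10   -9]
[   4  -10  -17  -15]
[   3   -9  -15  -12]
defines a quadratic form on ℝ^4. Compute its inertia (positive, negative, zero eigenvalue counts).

Answer: (2, 2, 0)

Derivation:
step 0: pivot -1 → sign −
step 1: pivot -2 → sign −
step 2: pivot 1 → sign +
step 3: pivot 3/2 → sign +
signature = (2, 2, 0)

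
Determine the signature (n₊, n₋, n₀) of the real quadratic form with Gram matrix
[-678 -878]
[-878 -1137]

step 0: pivot -678 → sign −
step 1: pivot -1/339 → sign −
signature = (0, 2, 0)

Answer: (0, 2, 0)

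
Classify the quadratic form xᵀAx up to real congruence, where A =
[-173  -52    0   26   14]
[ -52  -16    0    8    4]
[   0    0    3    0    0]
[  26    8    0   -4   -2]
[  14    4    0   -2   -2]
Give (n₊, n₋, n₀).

Answer: (1, 3, 1)

Derivation:
step 0: pivot -173 → sign −
step 1: pivot -64/173 → sign −
step 2: pivot 3 → sign +
step 3: pivot -3/4 → sign −
step 4: row/col 4 already zero → sign 0
signature = (1, 3, 1)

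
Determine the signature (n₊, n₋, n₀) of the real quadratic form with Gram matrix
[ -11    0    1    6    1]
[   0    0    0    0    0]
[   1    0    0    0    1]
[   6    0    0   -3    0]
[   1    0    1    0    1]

Answer: (1, 2, 2)

Derivation:
step 0: pivot -11 → sign −
step 1: pivot 1/11 → sign +
step 2: pivot -3 → sign −
step 3: row/col 3 already zero → sign 0
step 4: row/col 4 already zero → sign 0
signature = (1, 2, 2)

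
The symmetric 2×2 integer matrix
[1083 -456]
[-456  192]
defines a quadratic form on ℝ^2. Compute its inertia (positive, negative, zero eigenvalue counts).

Answer: (1, 0, 1)

Derivation:
step 0: pivot 1083 → sign +
step 1: row/col 1 already zero → sign 0
signature = (1, 0, 1)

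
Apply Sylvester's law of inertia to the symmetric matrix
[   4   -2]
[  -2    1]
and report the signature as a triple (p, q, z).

step 0: pivot 4 → sign +
step 1: row/col 1 already zero → sign 0
signature = (1, 0, 1)

Answer: (1, 0, 1)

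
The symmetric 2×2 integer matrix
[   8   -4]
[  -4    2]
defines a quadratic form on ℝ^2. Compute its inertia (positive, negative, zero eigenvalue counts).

step 0: pivot 8 → sign +
step 1: row/col 1 already zero → sign 0
signature = (1, 0, 1)

Answer: (1, 0, 1)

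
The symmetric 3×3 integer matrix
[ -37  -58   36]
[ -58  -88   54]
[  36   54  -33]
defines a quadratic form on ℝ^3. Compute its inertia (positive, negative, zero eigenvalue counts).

step 0: pivot -37 → sign −
step 1: pivot 108/37 → sign +
step 2: row/col 2 already zero → sign 0
signature = (1, 1, 1)

Answer: (1, 1, 1)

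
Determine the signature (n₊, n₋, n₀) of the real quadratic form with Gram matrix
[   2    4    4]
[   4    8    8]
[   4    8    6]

step 0: pivot 2 → sign +
step 1: pivot -2 → sign −
step 2: row/col 2 already zero → sign 0
signature = (1, 1, 1)

Answer: (1, 1, 1)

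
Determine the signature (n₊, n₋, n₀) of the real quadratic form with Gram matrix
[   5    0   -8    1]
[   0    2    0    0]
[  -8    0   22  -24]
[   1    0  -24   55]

step 0: pivot 5 → sign +
step 1: pivot 2 → sign +
step 2: pivot 46/5 → sign +
step 3: pivot 6/23 → sign +
signature = (4, 0, 0)

Answer: (4, 0, 0)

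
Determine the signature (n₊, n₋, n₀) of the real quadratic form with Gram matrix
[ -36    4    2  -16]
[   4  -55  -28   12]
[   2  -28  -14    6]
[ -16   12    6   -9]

Answer: (1, 3, 0)

Derivation:
step 0: pivot -36 → sign −
step 1: pivot -491/9 → sign −
step 2: pivot 125/491 → sign +
step 3: pivot -1/125 → sign −
signature = (1, 3, 0)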